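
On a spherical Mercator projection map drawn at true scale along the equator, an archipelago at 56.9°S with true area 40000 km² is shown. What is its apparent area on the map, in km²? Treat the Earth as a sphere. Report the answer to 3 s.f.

Mercator is conformal, so the point scale is isotropic: h = k = sec φ = 1/cos φ.
Areal scale = k² = sec²φ = 1/cos²(56.9°) = 1/0.5461² = 3.353.
Apparent area = 40000 × 3.353 ≈ 134000 km².

134000 km²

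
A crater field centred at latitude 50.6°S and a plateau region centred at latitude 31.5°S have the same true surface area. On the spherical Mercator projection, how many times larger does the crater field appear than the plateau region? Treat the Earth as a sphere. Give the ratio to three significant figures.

On Mercator, area is exaggerated by sec²φ = 1/cos²φ.
At 50.6°: sec²(50.6°) = 1/0.6347² = 2.482.
At 31.5°: sec²(31.5°) = 1/0.8526² = 1.376.
Ratio = 2.482/1.376 = cos²(31.5°)/cos²(50.6°) ≈ 1.80.

1.80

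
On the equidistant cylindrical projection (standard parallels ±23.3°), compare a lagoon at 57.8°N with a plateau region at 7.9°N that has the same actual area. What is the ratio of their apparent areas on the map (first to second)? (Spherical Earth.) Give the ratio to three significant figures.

1.86

With standard parallel φ₀ = 23.3°, the equirectangular projection gives x = Rλ cos φ₀, y = Rφ, so h = 1 and k = cos 23.3° / cos φ.
Areal scale at 57.8°: h·k = 1.000 × 1.724 = 1.724.
Areal scale at 7.9°: h·k = 1.000 × 0.9272 = 0.9272.
Ratio = 1.724/0.9272 ≈ 1.86.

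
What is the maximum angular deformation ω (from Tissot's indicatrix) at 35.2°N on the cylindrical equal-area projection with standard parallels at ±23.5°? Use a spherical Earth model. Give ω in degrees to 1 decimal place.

For cylindrical equal-area with standard parallel φ₀, h = cos φ / cos φ₀ and k = cos φ₀ / cos φ, so h·k = 1.
At 35.2°: h = 0.8910, k = 1.122; principal scales a = 1.122, b = 0.8910.
sin(ω/2) = (a − b)/(a + b) = 0.2312/2.013 = 0.1148, so ω = 2 arcsin(0.1148) ≈ 13.2°.

13.2°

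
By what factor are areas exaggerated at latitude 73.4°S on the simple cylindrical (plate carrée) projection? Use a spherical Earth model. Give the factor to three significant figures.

3.50

For the equirectangular projection with φ₀ = 0 (plate carrée), h = 1 along meridians and k = sec φ along parallels.
Areal scale = h·k = 1 × sec φ; at 73.4°, h = 1.000, k = 3.500, so h·k = 3.500.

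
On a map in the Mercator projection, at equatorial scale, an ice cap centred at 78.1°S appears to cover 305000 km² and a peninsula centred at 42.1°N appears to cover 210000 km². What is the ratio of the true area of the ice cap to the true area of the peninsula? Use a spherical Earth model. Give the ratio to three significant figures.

Since Mercator area scale is 1/cos²φ, the true area equals the apparent area multiplied by cos²φ.
True area of ice cap: 305000 × cos²(78.1°) = 305000 × 0.04252 = 12970 km².
True area of peninsula: 210000 × cos²(42.1°) = 210000 × 0.5505 = 115600 km².
Ratio = 12970 / 115600 ≈ 0.112.

0.112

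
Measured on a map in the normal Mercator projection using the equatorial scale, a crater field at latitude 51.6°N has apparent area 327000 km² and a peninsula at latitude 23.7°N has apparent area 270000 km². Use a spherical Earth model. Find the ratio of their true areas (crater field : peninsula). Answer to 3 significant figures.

0.557

On Mercator the areal scale is sec²φ, so true area = apparent × cos²φ.
True area of crater field: 327000 × cos²(51.6°) = 327000 × 0.3858 = 126200 km².
True area of peninsula: 270000 × cos²(23.7°) = 270000 × 0.8384 = 226400 km².
Ratio = 126200 / 226400 ≈ 0.557.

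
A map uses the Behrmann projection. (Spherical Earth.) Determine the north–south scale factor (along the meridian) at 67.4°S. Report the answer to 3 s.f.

Behrmann is a cylindrical equal-area projection with standard parallels at ±30°. A cylindrical equal-area projection with standard parallel φ₀ has meridian scale h = cos φ / cos φ₀ and parallel scale k = cos φ₀ / cos φ (so areas are preserved, h·k = 1).
h = cos 67.4° / cos 30° = 0.3843/0.8660 = 0.4437.

0.444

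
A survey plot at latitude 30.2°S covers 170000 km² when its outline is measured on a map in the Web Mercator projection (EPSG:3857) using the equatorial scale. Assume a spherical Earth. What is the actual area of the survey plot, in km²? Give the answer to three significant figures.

The Mercator projection is conformal; its linear scale factor is the same in every direction and equals sec φ = 1/cos φ.
Areal scale = k² = sec²φ = 1/cos²(30.2°) = 1/0.8643² = 1.339.
True area = apparent / (areal scale) = 170000 / 1.339 ≈ 127000 km².

127000 km²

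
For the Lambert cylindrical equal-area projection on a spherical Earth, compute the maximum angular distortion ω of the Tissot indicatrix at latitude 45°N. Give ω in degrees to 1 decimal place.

38.9°

The Lambert cylindrical equal-area projection is the cylindrical equal-area projection with its standard parallel at the equator (φ₀ = 0). For cylindrical equal-area with standard parallel φ₀, h = cos φ / cos φ₀ and k = cos φ₀ / cos φ, so h·k = 1.
At 45°: h = 0.7071, k = 1.414; principal scales a = 1.414, b = 0.7071.
sin(ω/2) = (a − b)/(a + b) = 0.7071/2.121 = 0.3333, so ω = 2 arcsin(0.3333) ≈ 38.9°.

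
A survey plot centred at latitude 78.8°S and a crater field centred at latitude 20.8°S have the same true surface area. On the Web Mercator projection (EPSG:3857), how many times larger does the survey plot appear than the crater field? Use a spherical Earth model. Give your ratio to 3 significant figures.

23.2

Mercator areal scale is sec²φ.
At 78.8°: sec²(78.8°) = 1/0.1942² = 26.51.
At 20.8°: sec²(20.8°) = 1/0.9348² = 1.144.
Ratio = 26.51/1.144 = cos²(20.8°)/cos²(78.8°) ≈ 23.2.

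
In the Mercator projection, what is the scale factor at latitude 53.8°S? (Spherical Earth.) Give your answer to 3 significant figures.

1.69

For Mercator, h = k = sec φ (a conformal cylindrical projection has a single point scale, 1/cos φ).
k = 1/cos 53.8° = 1/0.5906 = 1.693.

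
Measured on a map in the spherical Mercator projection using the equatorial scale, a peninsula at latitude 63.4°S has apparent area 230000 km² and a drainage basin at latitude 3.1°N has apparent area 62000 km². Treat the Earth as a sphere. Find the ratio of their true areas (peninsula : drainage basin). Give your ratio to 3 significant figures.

Since Mercator area scale is 1/cos²φ, the true area equals the apparent area multiplied by cos²φ.
True area of peninsula: 230000 × cos²(63.4°) = 230000 × 0.2005 = 46110 km².
True area of drainage basin: 62000 × cos²(3.1°) = 62000 × 0.9971 = 61820 km².
Ratio = 46110 / 61820 ≈ 0.746.

0.746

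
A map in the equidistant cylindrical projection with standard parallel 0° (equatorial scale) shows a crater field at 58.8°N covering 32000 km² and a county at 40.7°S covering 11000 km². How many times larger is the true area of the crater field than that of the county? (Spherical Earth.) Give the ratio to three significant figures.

1.99

Plate carrée has h = 1 and k = sec φ, giving areal scale sec φ; true area = (apparent area) · cos φ.
True area of crater field: 32000 × cos(58.8°) = 32000 × 0.5180 = 16580 km².
True area of county: 11000 × cos(40.7°) = 11000 × 0.7581 = 8339 km².
Ratio = 16580 / 8339 ≈ 1.99.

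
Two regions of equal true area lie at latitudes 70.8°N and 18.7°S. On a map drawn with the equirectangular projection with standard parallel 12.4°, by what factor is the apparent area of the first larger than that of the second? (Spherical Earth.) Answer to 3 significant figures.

With standard parallel φ₀ = 12.4°, the equirectangular projection gives x = Rλ cos φ₀, y = Rφ, so h = 1 and k = cos 12.4° / cos φ.
Areal scale at 70.8°: h·k = 1.000 × 2.970 = 2.970.
Areal scale at 18.7°: h·k = 1.000 × 1.031 = 1.031.
Ratio = 2.970/1.031 ≈ 2.88.

2.88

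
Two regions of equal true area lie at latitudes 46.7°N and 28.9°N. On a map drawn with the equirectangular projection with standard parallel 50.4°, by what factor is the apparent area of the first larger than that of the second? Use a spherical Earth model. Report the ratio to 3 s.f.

With standard parallel φ₀ = 50.4°, the equirectangular projection gives x = Rλ cos φ₀, y = Rφ, so h = 1 and k = cos 50.4° / cos φ.
Areal scale at 46.7°: h·k = 1.000 × 0.9294 = 0.9294.
Areal scale at 28.9°: h·k = 1.000 × 0.7281 = 0.7281.
Ratio = 0.9294/0.7281 ≈ 1.28.

1.28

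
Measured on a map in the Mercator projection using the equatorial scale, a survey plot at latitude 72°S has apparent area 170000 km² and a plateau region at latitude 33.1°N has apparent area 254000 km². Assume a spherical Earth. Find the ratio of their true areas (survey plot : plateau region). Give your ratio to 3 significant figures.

On Mercator the areal scale is sec²φ, so true area = apparent × cos²φ.
True area of survey plot: 170000 × cos²(72°) = 170000 × 0.09549 = 16230 km².
True area of plateau region: 254000 × cos²(33.1°) = 254000 × 0.7018 = 178300 km².
Ratio = 16230 / 178300 ≈ 0.0911.

0.0911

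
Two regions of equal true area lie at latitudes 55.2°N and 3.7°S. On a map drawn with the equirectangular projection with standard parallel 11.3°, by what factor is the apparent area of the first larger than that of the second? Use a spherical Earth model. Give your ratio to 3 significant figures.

1.75

With standard parallel φ₀ = 11.3°, the equirectangular projection gives x = Rλ cos φ₀, y = Rφ, so h = 1 and k = cos 11.3° / cos φ.
Areal scale at 55.2°: h·k = 1.000 × 1.718 = 1.718.
Areal scale at 3.7°: h·k = 1.000 × 0.9827 = 0.9827.
Ratio = 1.718/0.9827 ≈ 1.75.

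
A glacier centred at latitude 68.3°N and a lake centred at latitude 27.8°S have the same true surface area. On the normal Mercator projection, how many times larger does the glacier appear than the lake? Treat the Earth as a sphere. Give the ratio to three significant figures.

Mercator is conformal with k = sec φ, so areal scale = k² = sec²φ.
At 68.3°: sec²(68.3°) = 1/0.3697² = 7.315.
At 27.8°: sec²(27.8°) = 1/0.8846² = 1.278.
Ratio = 7.315/1.278 = cos²(27.8°)/cos²(68.3°) ≈ 5.72.

5.72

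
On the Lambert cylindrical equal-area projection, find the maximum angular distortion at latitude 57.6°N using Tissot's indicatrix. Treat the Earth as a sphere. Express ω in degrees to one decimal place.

The Lambert cylindrical equal-area projection is the cylindrical equal-area projection with its standard parallel at the equator (φ₀ = 0). For cylindrical equal-area with standard parallel φ₀, h = cos φ / cos φ₀ and k = cos φ₀ / cos φ, so h·k = 1.
At 57.6°: h = 0.5358, k = 1.866; principal scales a = 1.866, b = 0.5358.
sin(ω/2) = (a − b)/(a + b) = 1.330/2.402 = 0.5539, so ω = 2 arcsin(0.5539) ≈ 67.3°.

67.3°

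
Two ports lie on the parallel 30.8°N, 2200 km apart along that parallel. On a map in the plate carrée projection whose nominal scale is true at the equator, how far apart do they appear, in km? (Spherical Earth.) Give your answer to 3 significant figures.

2560 km

For the equirectangular projection with φ₀ = 0 (plate carrée), h = 1 along meridians and k = sec φ along parallels.
Along the parallel, k = sec 30.8° = 1/0.8590 = 1.164.
Map distance = 2200 × 1.164 ≈ 2560 km.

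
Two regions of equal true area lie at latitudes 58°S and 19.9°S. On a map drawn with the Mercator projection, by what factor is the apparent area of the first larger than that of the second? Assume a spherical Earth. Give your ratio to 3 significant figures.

On Mercator, area is exaggerated by sec²φ = 1/cos²φ.
At 58°: sec²(58°) = 1/0.5299² = 3.561.
At 19.9°: sec²(19.9°) = 1/0.9403² = 1.131.
Ratio = 3.561/1.131 = cos²(19.9°)/cos²(58°) ≈ 3.15.

3.15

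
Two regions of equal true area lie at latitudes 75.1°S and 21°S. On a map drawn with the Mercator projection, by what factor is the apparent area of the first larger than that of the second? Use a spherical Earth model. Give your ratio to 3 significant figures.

13.2

Mercator is conformal with k = sec φ, so areal scale = k² = sec²φ.
At 75.1°: sec²(75.1°) = 1/0.2571² = 15.12.
At 21°: sec²(21°) = 1/0.9336² = 1.147.
Ratio = 15.12/1.147 = cos²(21°)/cos²(75.1°) ≈ 13.2.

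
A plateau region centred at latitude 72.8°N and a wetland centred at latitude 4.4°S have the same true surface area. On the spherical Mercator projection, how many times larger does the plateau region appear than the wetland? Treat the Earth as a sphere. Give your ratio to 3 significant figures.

11.4

Mercator is conformal with k = sec φ, so areal scale = k² = sec²φ.
At 72.8°: sec²(72.8°) = 1/0.2957² = 11.44.
At 4.4°: sec²(4.4°) = 1/0.9971² = 1.006.
Ratio = 11.44/1.006 = cos²(4.4°)/cos²(72.8°) ≈ 11.4.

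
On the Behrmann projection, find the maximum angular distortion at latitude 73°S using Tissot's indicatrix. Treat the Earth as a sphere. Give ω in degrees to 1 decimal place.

Behrmann is a cylindrical equal-area projection with standard parallels at ±30°. A cylindrical equal-area projection with standard parallel φ₀ has meridian scale h = cos φ / cos φ₀ and parallel scale k = cos φ₀ / cos φ (so areas are preserved, h·k = 1).
At 73°: h = 0.3376, k = 2.962; principal scales a = 2.962, b = 0.3376.
sin(ω/2) = (a − b)/(a + b) = 2.624/3.300 = 0.7954, so ω = 2 arcsin(0.7954) ≈ 105.4°.

105.4°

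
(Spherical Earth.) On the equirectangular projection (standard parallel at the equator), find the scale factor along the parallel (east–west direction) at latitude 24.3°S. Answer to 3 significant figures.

1.10

In the plate carrée (x = Rλ, y = Rφ), meridians are true-scale (h = 1) and parallels are stretched by k = sec φ.
k = 1/cos 24.3° = 1/0.9114 = 1.097.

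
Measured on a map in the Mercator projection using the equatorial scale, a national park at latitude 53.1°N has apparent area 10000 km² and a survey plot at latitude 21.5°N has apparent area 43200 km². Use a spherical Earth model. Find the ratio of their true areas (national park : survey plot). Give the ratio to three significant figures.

0.0964

Since Mercator area scale is 1/cos²φ, the true area equals the apparent area multiplied by cos²φ.
True area of national park: 10000 × cos²(53.1°) = 10000 × 0.3605 = 3605 km².
True area of survey plot: 43200 × cos²(21.5°) = 43200 × 0.8657 = 37400 km².
Ratio = 3605 / 37400 ≈ 0.0964.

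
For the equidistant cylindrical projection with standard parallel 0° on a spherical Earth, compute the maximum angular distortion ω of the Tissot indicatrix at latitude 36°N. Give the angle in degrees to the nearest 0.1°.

In the plate carrée (x = Rλ, y = Rφ), meridians are true-scale (h = 1) and parallels are stretched by k = sec φ.
At 36°: h = 1.000, k = 1.236; principal scales a = 1.236, b = 1.000.
sin(ω/2) = (a − b)/(a + b) = 0.2361/2.236 = 0.1056, so ω = 2 arcsin(0.1056) ≈ 12.1°.

12.1°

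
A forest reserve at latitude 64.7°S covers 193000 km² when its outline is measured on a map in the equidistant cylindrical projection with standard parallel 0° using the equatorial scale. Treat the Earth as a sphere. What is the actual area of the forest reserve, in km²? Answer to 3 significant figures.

For the equirectangular projection with φ₀ = 0 (plate carrée), h = 1 along meridians and k = sec φ along parallels.
Areal scale = h·k = 1 × sec φ; at 64.7°, h = 1.000, k = 2.340, so h·k = 2.340.
True area = apparent / (areal scale) = 193000 / 2.340 ≈ 82500 km².

82500 km²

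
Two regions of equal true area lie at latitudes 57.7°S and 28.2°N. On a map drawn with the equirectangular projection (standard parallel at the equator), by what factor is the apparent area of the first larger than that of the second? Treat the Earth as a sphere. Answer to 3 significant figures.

1.65

In the plate carrée (x = Rλ, y = Rφ), meridians are true-scale (h = 1) and parallels are stretched by k = sec φ.
Areal scale at 57.7°: h·k = 1.000 × 1.871 = 1.871.
Areal scale at 28.2°: h·k = 1.000 × 1.135 = 1.135.
Ratio = 1.871/1.135 ≈ 1.65.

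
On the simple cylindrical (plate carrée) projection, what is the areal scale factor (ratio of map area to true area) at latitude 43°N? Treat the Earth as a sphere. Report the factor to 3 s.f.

Plate carrée maps x = Rλ, y = Rφ. The meridian scale is h = 1 and the parallel scale is k = 1/cos φ = sec φ.
Areal scale = h·k = 1 × sec φ; at 43°, h = 1.000, k = 1.367, so h·k = 1.367.

1.37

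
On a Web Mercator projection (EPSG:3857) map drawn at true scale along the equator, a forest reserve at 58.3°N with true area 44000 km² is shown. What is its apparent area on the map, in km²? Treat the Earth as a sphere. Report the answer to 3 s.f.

159000 km²

For Mercator, h = k = sec φ (a conformal cylindrical projection has a single point scale, 1/cos φ).
Areal scale = k² = sec²φ = 1/cos²(58.3°) = 1/0.5255² = 3.622.
Apparent area = 44000 × 3.622 ≈ 159000 km².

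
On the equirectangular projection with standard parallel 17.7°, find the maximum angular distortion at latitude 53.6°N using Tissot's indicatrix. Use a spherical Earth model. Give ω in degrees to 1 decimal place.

26.9°

In the equirectangular projection with standard parallel φ₀ = 17.7° (x = Rλ cos φ₀, y = Rφ), meridians are true-scale (h = 1) and the parallel scale is k = cos φ₀ / cos φ.
At 53.6°: h = 1.000, k = 1.605; principal scales a = 1.605, b = 1.000.
sin(ω/2) = (a − b)/(a + b) = 0.6054/2.605 = 0.2324, so ω = 2 arcsin(0.2324) ≈ 26.9°.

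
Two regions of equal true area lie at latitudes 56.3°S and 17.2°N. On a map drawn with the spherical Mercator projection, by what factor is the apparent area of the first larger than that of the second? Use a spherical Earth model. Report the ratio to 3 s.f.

On Mercator, area is exaggerated by sec²φ = 1/cos²φ.
At 56.3°: sec²(56.3°) = 1/0.5548² = 3.248.
At 17.2°: sec²(17.2°) = 1/0.9553² = 1.096.
Ratio = 3.248/1.096 = cos²(17.2°)/cos²(56.3°) ≈ 2.96.

2.96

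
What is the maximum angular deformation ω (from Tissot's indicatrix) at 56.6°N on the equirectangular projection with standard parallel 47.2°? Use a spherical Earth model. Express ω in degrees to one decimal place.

In the equirectangular projection with standard parallel φ₀ = 47.2° (x = Rλ cos φ₀, y = Rφ), meridians are true-scale (h = 1) and the parallel scale is k = cos φ₀ / cos φ.
At 56.6°: h = 1.000, k = 1.234; principal scales a = 1.234, b = 1.000.
sin(ω/2) = (a − b)/(a + b) = 0.2343/2.234 = 0.1049, so ω = 2 arcsin(0.1049) ≈ 12.0°.

12.0°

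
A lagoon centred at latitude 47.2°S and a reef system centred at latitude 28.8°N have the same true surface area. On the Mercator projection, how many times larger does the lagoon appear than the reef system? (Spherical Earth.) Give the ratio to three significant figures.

Mercator areal scale is sec²φ.
At 47.2°: sec²(47.2°) = 1/0.6794² = 2.166.
At 28.8°: sec²(28.8°) = 1/0.8763² = 1.302.
Ratio = 2.166/1.302 = cos²(28.8°)/cos²(47.2°) ≈ 1.66.

1.66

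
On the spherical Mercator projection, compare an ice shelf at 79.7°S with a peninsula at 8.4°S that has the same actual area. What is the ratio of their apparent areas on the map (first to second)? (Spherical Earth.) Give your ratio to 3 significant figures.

30.6

Mercator areal scale is sec²φ.
At 79.7°: sec²(79.7°) = 1/0.1788² = 31.28.
At 8.4°: sec²(8.4°) = 1/0.9893² = 1.022.
Ratio = 31.28/1.022 = cos²(8.4°)/cos²(79.7°) ≈ 30.6.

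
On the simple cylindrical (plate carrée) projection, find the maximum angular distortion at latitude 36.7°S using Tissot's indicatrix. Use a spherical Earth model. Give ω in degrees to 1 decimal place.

12.6°

Plate carrée maps x = Rλ, y = Rφ. The meridian scale is h = 1 and the parallel scale is k = 1/cos φ = sec φ.
At 36.7°: h = 1.000, k = 1.247; principal scales a = 1.247, b = 1.000.
sin(ω/2) = (a − b)/(a + b) = 0.2472/2.247 = 0.1100, so ω = 2 arcsin(0.1100) ≈ 12.6°.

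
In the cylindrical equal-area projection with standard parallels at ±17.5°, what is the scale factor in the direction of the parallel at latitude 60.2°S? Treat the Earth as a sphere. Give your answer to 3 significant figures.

For cylindrical equal-area with standard parallel φ₀, h = cos φ / cos φ₀ and k = cos φ₀ / cos φ, so h·k = 1.
k = cos 17.5° / cos 60.2° = 0.9537/0.4970 = 1.919.

1.92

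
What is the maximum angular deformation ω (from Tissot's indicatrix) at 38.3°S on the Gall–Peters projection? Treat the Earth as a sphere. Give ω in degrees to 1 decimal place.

11.9°

The Gall–Peters projection is cylindrical equal-area with φ₀ = 45°. For cylindrical equal-area with standard parallel φ₀, h = cos φ / cos φ₀ and k = cos φ₀ / cos φ, so h·k = 1.
At 38.3°: h = 1.110, k = 0.9010; principal scales a = 1.110, b = 0.9010.
sin(ω/2) = (a − b)/(a + b) = 0.2088/2.011 = 0.1038, so ω = 2 arcsin(0.1038) ≈ 11.9°.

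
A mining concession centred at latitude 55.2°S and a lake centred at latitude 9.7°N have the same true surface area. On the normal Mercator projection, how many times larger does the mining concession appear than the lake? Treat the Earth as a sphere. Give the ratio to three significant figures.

Mercator areal scale is sec²φ.
At 55.2°: sec²(55.2°) = 1/0.5707² = 3.070.
At 9.7°: sec²(9.7°) = 1/0.9857² = 1.029.
Ratio = 3.070/1.029 = cos²(9.7°)/cos²(55.2°) ≈ 2.98.

2.98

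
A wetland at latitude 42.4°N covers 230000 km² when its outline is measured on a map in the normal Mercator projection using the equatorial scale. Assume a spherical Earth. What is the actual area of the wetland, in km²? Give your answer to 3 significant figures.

The Mercator projection is conformal; its linear scale factor is the same in every direction and equals sec φ = 1/cos φ.
Areal scale = k² = sec²φ = 1/cos²(42.4°) = 1/0.7385² = 1.834.
True area = apparent / (areal scale) = 230000 / 1.834 ≈ 125000 km².

125000 km²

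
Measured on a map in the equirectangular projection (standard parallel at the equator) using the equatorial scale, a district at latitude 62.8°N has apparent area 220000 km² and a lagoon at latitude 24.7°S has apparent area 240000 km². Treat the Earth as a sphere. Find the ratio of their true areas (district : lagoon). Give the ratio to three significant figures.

0.461

On the plate carrée, areal scale = h·k = 1 × sec φ, so true area = apparent × cos φ.
True area of district: 220000 × cos(62.8°) = 220000 × 0.4571 = 100600 km².
True area of lagoon: 240000 × cos(24.7°) = 240000 × 0.9085 = 218000 km².
Ratio = 100600 / 218000 ≈ 0.461.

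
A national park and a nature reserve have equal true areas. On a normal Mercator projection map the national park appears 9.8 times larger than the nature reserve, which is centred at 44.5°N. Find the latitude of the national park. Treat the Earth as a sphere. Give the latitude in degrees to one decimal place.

For equal true areas on Mercator, apparent areas scale as sec²φ, so the ratio is cos²φ₂ / cos²φ₁.
cos²φ₂ / cos²φ₁ = 9.8  ⇒  cos φ₁ = cos 44.5° / √9.8 = 0.7133/3.130 = 0.2278.
φ₁ = arccos(0.2278) ≈ 76.8°.

76.8°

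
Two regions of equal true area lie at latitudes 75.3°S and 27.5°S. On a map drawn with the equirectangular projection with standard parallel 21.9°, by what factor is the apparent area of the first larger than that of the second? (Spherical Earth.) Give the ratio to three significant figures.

3.50

In the equirectangular projection with standard parallel φ₀ = 21.9° (x = Rλ cos φ₀, y = Rφ), meridians are true-scale (h = 1) and the parallel scale is k = cos φ₀ / cos φ.
Areal scale at 75.3°: h·k = 1.000 × 3.656 = 3.656.
Areal scale at 27.5°: h·k = 1.000 × 1.046 = 1.046.
Ratio = 3.656/1.046 ≈ 3.50.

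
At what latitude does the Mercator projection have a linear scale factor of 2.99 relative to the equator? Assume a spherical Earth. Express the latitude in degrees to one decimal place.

70.5°

Mercator scale is k = sec φ = 1/cos φ.
1/cos φ = 2.99  ⇒  cos φ = 0.3344  ⇒  φ = arccos(0.3344) ≈ 70.5°.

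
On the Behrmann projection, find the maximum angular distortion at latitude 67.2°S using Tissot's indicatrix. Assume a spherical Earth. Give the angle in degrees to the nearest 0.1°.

83.6°

The Behrmann projection is cylindrical equal-area with φ₀ = 30°. For cylindrical equal-area with standard parallel φ₀, h = cos φ / cos φ₀ and k = cos φ₀ / cos φ, so h·k = 1.
At 67.2°: h = 0.4475, k = 2.235; principal scales a = 2.235, b = 0.4475.
sin(ω/2) = (a − b)/(a + b) = 1.787/2.682 = 0.6664, so ω = 2 arcsin(0.6664) ≈ 83.6°.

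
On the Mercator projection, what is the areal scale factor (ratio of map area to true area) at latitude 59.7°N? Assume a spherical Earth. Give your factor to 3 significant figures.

The Mercator projection is conformal; its linear scale factor is the same in every direction and equals sec φ = 1/cos φ.
Areal scale = k² = sec²φ = 1/cos²(59.7°) = 1/0.5045² = 3.929.

3.93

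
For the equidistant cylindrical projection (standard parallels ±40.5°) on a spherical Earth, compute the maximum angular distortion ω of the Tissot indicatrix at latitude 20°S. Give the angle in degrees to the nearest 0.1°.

12.1°

The equidistant cylindrical projection with φ₀ = 40.5° has h = 1 (meridians true) and k = cos φ₀ / cos φ along parallels.
At 20°: h = 1.000, k = 0.8092; principal scales a = 1.000, b = 0.8092.
sin(ω/2) = (a − b)/(a + b) = 0.1908/1.809 = 0.1055, so ω = 2 arcsin(0.1055) ≈ 12.1°.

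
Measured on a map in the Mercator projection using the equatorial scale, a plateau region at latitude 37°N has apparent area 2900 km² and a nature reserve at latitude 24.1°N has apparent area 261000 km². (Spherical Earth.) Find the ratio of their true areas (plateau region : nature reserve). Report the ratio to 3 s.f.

On Mercator the areal scale is sec²φ, so true area = apparent × cos²φ.
True area of plateau region: 2900 × cos²(37°) = 2900 × 0.6378 = 1850 km².
True area of nature reserve: 261000 × cos²(24.1°) = 261000 × 0.8333 = 217500 km².
Ratio = 1850 / 217500 ≈ 0.00850.

0.00850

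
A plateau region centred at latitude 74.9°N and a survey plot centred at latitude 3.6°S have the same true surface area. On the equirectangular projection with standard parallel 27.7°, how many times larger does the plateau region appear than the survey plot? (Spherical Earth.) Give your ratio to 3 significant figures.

The equidistant cylindrical projection with φ₀ = 27.7° has h = 1 (meridians true) and k = cos φ₀ / cos φ along parallels.
Areal scale at 74.9°: h·k = 1.000 × 3.399 = 3.399.
Areal scale at 3.6°: h·k = 1.000 × 0.8871 = 0.8871.
Ratio = 3.399/0.8871 ≈ 3.83.

3.83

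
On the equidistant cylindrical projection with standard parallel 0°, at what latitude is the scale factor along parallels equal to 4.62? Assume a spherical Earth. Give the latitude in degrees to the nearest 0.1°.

77.5°

Plate carrée: h = 1, k = sec φ along parallels.
sec φ = 4.62  ⇒  cos φ = 0.2165  ⇒  φ ≈ 77.5°.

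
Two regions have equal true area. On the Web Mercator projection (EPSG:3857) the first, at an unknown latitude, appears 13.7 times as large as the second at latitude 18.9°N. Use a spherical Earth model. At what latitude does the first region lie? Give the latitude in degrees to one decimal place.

For equal true areas on Mercator, apparent areas scale as sec²φ, so the ratio is cos²φ₂ / cos²φ₁.
cos²φ₂ / cos²φ₁ = 13.7  ⇒  cos φ₁ = cos 18.9° / √13.7 = 0.9461/3.701 = 0.2556.
φ₁ = arccos(0.2556) ≈ 75.2°.

75.2°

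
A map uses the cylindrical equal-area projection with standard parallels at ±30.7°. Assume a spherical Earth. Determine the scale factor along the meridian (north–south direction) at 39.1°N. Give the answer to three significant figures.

0.903

A cylindrical equal-area projection with standard parallel φ₀ has meridian scale h = cos φ / cos φ₀ and parallel scale k = cos φ₀ / cos φ (so areas are preserved, h·k = 1).
h = cos 39.1° / cos 30.7° = 0.7760/0.8599 = 0.9025.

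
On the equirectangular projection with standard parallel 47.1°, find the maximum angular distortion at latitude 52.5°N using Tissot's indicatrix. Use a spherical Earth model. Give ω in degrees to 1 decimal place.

6.4°

The equidistant cylindrical projection with φ₀ = 47.1° has h = 1 (meridians true) and k = cos φ₀ / cos φ along parallels.
At 52.5°: h = 1.000, k = 1.118; principal scales a = 1.118, b = 1.000.
sin(ω/2) = (a − b)/(a + b) = 0.1182/2.118 = 0.05580, so ω = 2 arcsin(0.05580) ≈ 6.4°.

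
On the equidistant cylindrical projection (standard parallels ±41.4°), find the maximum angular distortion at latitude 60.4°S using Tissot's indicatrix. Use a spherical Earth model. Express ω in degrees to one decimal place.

With standard parallel φ₀ = 41.4°, the equirectangular projection gives x = Rλ cos φ₀, y = Rφ, so h = 1 and k = cos 41.4° / cos φ.
At 60.4°: h = 1.000, k = 1.519; principal scales a = 1.519, b = 1.000.
sin(ω/2) = (a − b)/(a + b) = 0.5186/2.519 = 0.2059, so ω = 2 arcsin(0.2059) ≈ 23.8°.

23.8°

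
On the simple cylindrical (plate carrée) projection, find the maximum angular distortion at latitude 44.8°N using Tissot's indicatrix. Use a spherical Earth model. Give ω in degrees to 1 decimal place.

In the plate carrée (x = Rλ, y = Rφ), meridians are true-scale (h = 1) and parallels are stretched by k = sec φ.
At 44.8°: h = 1.000, k = 1.409; principal scales a = 1.409, b = 1.000.
sin(ω/2) = (a − b)/(a + b) = 0.4093/2.409 = 0.1699, so ω = 2 arcsin(0.1699) ≈ 19.6°.

19.6°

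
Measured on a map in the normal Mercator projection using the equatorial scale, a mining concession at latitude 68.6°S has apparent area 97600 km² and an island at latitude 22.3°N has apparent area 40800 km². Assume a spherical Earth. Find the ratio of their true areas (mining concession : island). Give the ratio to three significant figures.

0.372

Since Mercator area scale is 1/cos²φ, the true area equals the apparent area multiplied by cos²φ.
True area of mining concession: 97600 × cos²(68.6°) = 97600 × 0.1331 = 12990 km².
True area of island: 40800 × cos²(22.3°) = 40800 × 0.8560 = 34930 km².
Ratio = 12990 / 34930 ≈ 0.372.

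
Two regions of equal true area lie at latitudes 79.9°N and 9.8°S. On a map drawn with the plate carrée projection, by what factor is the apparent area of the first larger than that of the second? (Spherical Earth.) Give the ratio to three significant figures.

Plate carrée maps x = Rλ, y = Rφ. The meridian scale is h = 1 and the parallel scale is k = 1/cos φ = sec φ.
Areal scale at 79.9°: h·k = 1.000 × 5.702 = 5.702.
Areal scale at 9.8°: h·k = 1.000 × 1.015 = 1.015.
Ratio = 5.702/1.015 ≈ 5.62.

5.62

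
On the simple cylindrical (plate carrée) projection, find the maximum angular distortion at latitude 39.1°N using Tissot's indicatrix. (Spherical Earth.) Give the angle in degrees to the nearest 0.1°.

Plate carrée maps x = Rλ, y = Rφ. The meridian scale is h = 1 and the parallel scale is k = 1/cos φ = sec φ.
At 39.1°: h = 1.000, k = 1.289; principal scales a = 1.289, b = 1.000.
sin(ω/2) = (a − b)/(a + b) = 0.2886/2.289 = 0.1261, so ω = 2 arcsin(0.1261) ≈ 14.5°.

14.5°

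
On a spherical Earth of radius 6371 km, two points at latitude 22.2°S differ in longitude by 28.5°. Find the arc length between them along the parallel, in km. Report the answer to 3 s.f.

2930 km

Arc length along a parallel = R cos φ · Δλ (with Δλ in radians).
= 6371 × cos 22.2° × (28.5° × π/180) = 6371 × 0.9259 × 0.4974 ≈ 2930 km.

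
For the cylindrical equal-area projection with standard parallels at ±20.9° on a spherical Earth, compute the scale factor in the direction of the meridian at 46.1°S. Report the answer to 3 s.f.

0.742

For cylindrical equal-area with standard parallel φ₀, h = cos φ / cos φ₀ and k = cos φ₀ / cos φ, so h·k = 1.
h = cos 46.1° / cos 20.9° = 0.6934/0.9342 = 0.7422.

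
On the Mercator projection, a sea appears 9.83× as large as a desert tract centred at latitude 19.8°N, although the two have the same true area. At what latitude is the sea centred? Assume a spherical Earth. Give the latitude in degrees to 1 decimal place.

Mercator areal scale is sec²φ, so apparent-area ratio = sec²φ₁ / sec²φ₂ = cos²φ₂ / cos²φ₁.
cos²φ₂ / cos²φ₁ = 9.83  ⇒  cos φ₁ = cos 19.8° / √9.83 = 0.9409/3.135 = 0.3001.
φ₁ = arccos(0.3001) ≈ 72.5°.

72.5°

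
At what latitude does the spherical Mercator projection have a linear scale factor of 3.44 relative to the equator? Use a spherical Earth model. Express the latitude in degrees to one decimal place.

73.1°

Mercator scale is k = sec φ = 1/cos φ.
1/cos φ = 3.44  ⇒  cos φ = 0.2907  ⇒  φ = arccos(0.2907) ≈ 73.1°.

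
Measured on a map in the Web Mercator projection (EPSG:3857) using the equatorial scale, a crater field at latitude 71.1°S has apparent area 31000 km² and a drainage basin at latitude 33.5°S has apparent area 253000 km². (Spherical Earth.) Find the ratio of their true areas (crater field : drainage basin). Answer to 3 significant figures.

Mercator's areal exaggeration is sec²φ; hence true area = (apparent area) · cos²φ.
True area of crater field: 31000 × cos²(71.1°) = 31000 × 0.1049 = 3253 km².
True area of drainage basin: 253000 × cos²(33.5°) = 253000 × 0.6954 = 175900 km².
Ratio = 3253 / 175900 ≈ 0.0185.

0.0185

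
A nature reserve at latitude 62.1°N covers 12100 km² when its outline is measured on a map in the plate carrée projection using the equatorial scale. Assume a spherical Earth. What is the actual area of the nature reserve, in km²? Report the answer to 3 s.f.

For the equirectangular projection with φ₀ = 0 (plate carrée), h = 1 along meridians and k = sec φ along parallels.
Areal scale = h·k = 1 × sec φ; at 62.1°, h = 1.000, k = 2.137, so h·k = 2.137.
True area = apparent / (areal scale) = 12100 / 2.137 ≈ 5660 km².

5660 km²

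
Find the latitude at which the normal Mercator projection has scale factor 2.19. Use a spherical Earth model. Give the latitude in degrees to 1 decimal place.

Mercator scale is k = sec φ = 1/cos φ.
1/cos φ = 2.19  ⇒  cos φ = 0.4566  ⇒  φ = arccos(0.4566) ≈ 62.8°.

62.8°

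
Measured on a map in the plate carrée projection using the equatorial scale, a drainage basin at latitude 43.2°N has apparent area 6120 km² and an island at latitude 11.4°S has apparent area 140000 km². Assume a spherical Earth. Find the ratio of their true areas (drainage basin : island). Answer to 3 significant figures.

On the plate carrée, areal scale = h·k = 1 × sec φ, so true area = apparent × cos φ.
True area of drainage basin: 6120 × cos(43.2°) = 6120 × 0.7290 = 4461 km².
True area of island: 140000 × cos(11.4°) = 140000 × 0.9803 = 137200 km².
Ratio = 4461 / 137200 ≈ 0.0325.

0.0325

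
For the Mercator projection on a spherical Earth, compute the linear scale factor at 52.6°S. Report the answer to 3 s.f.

1.65

Mercator is conformal, so the point scale is isotropic: h = k = sec φ = 1/cos φ.
k = 1/cos 52.6° = 1/0.6074 = 1.646.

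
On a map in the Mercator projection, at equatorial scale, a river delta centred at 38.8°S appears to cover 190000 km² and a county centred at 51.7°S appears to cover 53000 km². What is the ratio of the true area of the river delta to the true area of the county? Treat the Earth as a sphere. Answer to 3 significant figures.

Since Mercator area scale is 1/cos²φ, the true area equals the apparent area multiplied by cos²φ.
True area of river delta: 190000 × cos²(38.8°) = 190000 × 0.6074 = 115400 km².
True area of county: 53000 × cos²(51.7°) = 53000 × 0.3841 = 20360 km².
Ratio = 115400 / 20360 ≈ 5.67.

5.67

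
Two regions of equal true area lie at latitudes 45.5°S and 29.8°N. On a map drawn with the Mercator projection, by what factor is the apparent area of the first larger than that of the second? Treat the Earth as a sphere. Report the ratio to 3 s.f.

1.53

Mercator areal scale is sec²φ.
At 45.5°: sec²(45.5°) = 1/0.7009² = 2.036.
At 29.8°: sec²(29.8°) = 1/0.8678² = 1.328.
Ratio = 2.036/1.328 = cos²(29.8°)/cos²(45.5°) ≈ 1.53.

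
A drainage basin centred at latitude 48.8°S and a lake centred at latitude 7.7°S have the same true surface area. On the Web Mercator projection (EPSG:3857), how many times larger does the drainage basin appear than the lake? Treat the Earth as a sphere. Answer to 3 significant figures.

Mercator areal scale is sec²φ.
At 48.8°: sec²(48.8°) = 1/0.6587² = 2.305.
At 7.7°: sec²(7.7°) = 1/0.9910² = 1.018.
Ratio = 2.305/1.018 = cos²(7.7°)/cos²(48.8°) ≈ 2.26.

2.26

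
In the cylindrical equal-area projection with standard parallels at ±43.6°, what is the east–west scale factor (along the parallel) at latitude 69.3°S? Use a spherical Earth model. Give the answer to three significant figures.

Cylindrical equal-area (φ₀ = 43.6°): h = cos φ / cos 43.6° along meridians, k = cos 43.6° / cos φ along parallels; h·k = 1.
k = cos 43.6° / cos 69.3° = 0.7242/0.3535 = 2.049.

2.05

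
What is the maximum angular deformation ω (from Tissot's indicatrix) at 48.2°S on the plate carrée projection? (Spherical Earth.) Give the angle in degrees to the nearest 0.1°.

Plate carrée maps x = Rλ, y = Rφ. The meridian scale is h = 1 and the parallel scale is k = 1/cos φ = sec φ.
At 48.2°: h = 1.000, k = 1.500; principal scales a = 1.500, b = 1.000.
sin(ω/2) = (a − b)/(a + b) = 0.5003/2.500 = 0.2001, so ω = 2 arcsin(0.2001) ≈ 23.1°.

23.1°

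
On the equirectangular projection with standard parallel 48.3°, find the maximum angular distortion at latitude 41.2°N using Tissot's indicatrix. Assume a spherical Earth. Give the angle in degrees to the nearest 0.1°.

In the equirectangular projection with standard parallel φ₀ = 48.3° (x = Rλ cos φ₀, y = Rφ), meridians are true-scale (h = 1) and the parallel scale is k = cos φ₀ / cos φ.
At 41.2°: h = 1.000, k = 0.8841; principal scales a = 1.000, b = 0.8841.
sin(ω/2) = (a − b)/(a + b) = 0.1159/1.884 = 0.06150, so ω = 2 arcsin(0.06150) ≈ 7.1°.

7.1°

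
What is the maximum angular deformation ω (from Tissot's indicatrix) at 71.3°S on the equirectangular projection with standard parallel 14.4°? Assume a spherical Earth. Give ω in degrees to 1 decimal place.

60.3°

The equidistant cylindrical projection with φ₀ = 14.4° has h = 1 (meridians true) and k = cos φ₀ / cos φ along parallels.
At 71.3°: h = 1.000, k = 3.021; principal scales a = 3.021, b = 1.000.
sin(ω/2) = (a − b)/(a + b) = 2.021/4.021 = 0.5026, so ω = 2 arcsin(0.5026) ≈ 60.3°.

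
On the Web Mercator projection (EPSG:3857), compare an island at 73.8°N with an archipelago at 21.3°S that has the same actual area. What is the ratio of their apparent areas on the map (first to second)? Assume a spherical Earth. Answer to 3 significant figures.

On Mercator, area is exaggerated by sec²φ = 1/cos²φ.
At 73.8°: sec²(73.8°) = 1/0.2790² = 12.85.
At 21.3°: sec²(21.3°) = 1/0.9317² = 1.152.
Ratio = 12.85/1.152 = cos²(21.3°)/cos²(73.8°) ≈ 11.2.

11.2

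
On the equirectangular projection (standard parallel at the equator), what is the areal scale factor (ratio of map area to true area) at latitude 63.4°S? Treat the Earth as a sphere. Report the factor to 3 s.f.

For the equirectangular projection with φ₀ = 0 (plate carrée), h = 1 along meridians and k = sec φ along parallels.
Areal scale = h·k = 1 × sec φ; at 63.4°, h = 1.000, k = 2.233, so h·k = 2.233.

2.23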